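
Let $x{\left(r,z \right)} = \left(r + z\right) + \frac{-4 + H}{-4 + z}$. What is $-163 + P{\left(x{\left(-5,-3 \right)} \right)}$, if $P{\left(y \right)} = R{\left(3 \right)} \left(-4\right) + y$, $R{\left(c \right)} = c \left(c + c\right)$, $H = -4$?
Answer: $- \frac{1693}{7} \approx -241.86$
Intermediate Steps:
$R{\left(c \right)} = 2 c^{2}$ ($R{\left(c \right)} = c 2 c = 2 c^{2}$)
$x{\left(r,z \right)} = r + z - \frac{8}{-4 + z}$ ($x{\left(r,z \right)} = \left(r + z\right) + \frac{-4 - 4}{-4 + z} = \left(r + z\right) - \frac{8}{-4 + z} = r + z - \frac{8}{-4 + z}$)
$P{\left(y \right)} = -72 + y$ ($P{\left(y \right)} = 2 \cdot 3^{2} \left(-4\right) + y = 2 \cdot 9 \left(-4\right) + y = 18 \left(-4\right) + y = -72 + y$)
$-163 + P{\left(x{\left(-5,-3 \right)} \right)} = -163 - \left(72 - \frac{-8 + \left(-3\right)^{2} - -20 - -12 - -15}{-4 - 3}\right) = -163 - \left(72 - \frac{-8 + 9 + 20 + 12 + 15}{-7}\right) = -163 - \frac{552}{7} = - \frac{1693}{7}$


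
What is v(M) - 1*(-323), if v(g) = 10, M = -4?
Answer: 333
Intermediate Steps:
v(M) - 1*(-323) = 10 - 1*(-323) = 10 + 323 = 333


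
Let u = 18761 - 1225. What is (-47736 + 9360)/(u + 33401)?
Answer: -12792/16979 ≈ -0.75340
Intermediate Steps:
u = 17536
(-47736 + 9360)/(u + 33401) = (-47736 + 9360)/(17536 + 33401) = -38376/50937 = -38376*1/50937 = -12792/16979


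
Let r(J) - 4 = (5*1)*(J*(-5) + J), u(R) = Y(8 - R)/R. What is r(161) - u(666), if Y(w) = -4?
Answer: -1070926/333 ≈ -3216.0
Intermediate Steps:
u(R) = -4/R
r(J) = 4 - 20*J (r(J) = 4 + (5*1)*(J*(-5) + J) = 4 + 5*(-5*J + J) = 4 + 5*(-4*J) = 4 - 20*J)
r(161) - u(666) = (4 - 20*161) - (-4)/666 = (4 - 3220) - (-4)/666 = -3216 - 1*(-2/333) = -3216 + 2/333 = -1070926/333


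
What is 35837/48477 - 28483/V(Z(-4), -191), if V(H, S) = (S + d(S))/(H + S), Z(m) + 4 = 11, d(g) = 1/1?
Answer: -127027471457/4605315 ≈ -27583.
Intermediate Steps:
d(g) = 1
Z(m) = 7 (Z(m) = -4 + 11 = 7)
V(H, S) = (1 + S)/(H + S) (V(H, S) = (S + 1)/(H + S) = (1 + S)/(H + S))
35837/48477 - 28483/V(Z(-4), -191) = 35837/48477 - 28483*(7 - 191)/(1 - 191) = 35837*(1/48477) - 28483/(-190/(-184)) = 35837/48477 - 28483/((-1/184*(-190))) = 35837/48477 - 28483/95/92 = 35837/48477 - 28483*92/95 = 35837/48477 - 2620436/95 = -127027471457/4605315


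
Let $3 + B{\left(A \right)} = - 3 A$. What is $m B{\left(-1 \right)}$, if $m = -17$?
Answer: $0$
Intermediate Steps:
$B{\left(A \right)} = -3 - 3 A$
$m B{\left(-1 \right)} = - 17 \left(-3 - -3\right) = - 17 \left(-3 + 3\right) = \left(-17\right) 0 = 0$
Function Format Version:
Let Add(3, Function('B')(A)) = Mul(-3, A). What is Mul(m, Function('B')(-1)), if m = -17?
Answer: 0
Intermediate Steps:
Function('B')(A) = Add(-3, Mul(-3, A))
Mul(m, Function('B')(-1)) = Mul(-17, Add(-3, Mul(-3, -1))) = Mul(-17, Add(-3, 3)) = Mul(-17, 0) = 0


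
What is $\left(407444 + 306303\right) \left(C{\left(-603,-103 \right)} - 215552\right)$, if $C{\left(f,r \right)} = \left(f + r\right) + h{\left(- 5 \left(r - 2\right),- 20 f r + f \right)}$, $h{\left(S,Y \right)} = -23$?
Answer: $-154369914907$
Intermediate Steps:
$C{\left(f,r \right)} = -23 + f + r$ ($C{\left(f,r \right)} = \left(f + r\right) - 23 = -23 + f + r$)
$\left(407444 + 306303\right) \left(C{\left(-603,-103 \right)} - 215552\right) = \left(407444 + 306303\right) \left(\left(-23 - 603 - 103\right) - 215552\right) = 713747 \left(-729 - 215552\right) = 713747 \left(-216281\right) = -154369914907$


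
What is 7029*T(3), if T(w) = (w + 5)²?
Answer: 449856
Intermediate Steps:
T(w) = (5 + w)²
7029*T(3) = 7029*(5 + 3)² = 7029*8² = 7029*64 = 449856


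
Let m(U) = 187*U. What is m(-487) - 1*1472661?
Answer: -1563730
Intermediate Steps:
m(-487) - 1*1472661 = 187*(-487) - 1*1472661 = -91069 - 1472661 = -1563730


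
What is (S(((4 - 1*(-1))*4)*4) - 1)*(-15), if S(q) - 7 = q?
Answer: -1290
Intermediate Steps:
S(q) = 7 + q
(S(((4 - 1*(-1))*4)*4) - 1)*(-15) = ((7 + ((4 - 1*(-1))*4)*4) - 1)*(-15) = ((7 + ((4 + 1)*4)*4) - 1)*(-15) = ((7 + (5*4)*4) - 1)*(-15) = ((7 + 20*4) - 1)*(-15) = ((7 + 80) - 1)*(-15) = (87 - 1)*(-15) = 86*(-15) = -1290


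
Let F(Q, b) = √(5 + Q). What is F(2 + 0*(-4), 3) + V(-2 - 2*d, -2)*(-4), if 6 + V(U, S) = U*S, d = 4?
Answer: -56 + √7 ≈ -53.354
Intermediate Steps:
V(U, S) = -6 + S*U (V(U, S) = -6 + U*S = -6 + S*U)
F(2 + 0*(-4), 3) + V(-2 - 2*d, -2)*(-4) = √(5 + (2 + 0*(-4))) + (-6 - 2*(-2 - 2*4))*(-4) = √(5 + (2 + 0)) + (-6 - 2*(-2 - 8))*(-4) = √(5 + 2) + (-6 - 2*(-10))*(-4) = √7 + (-6 + 20)*(-4) = √7 + 14*(-4) = √7 - 56 = -56 + √7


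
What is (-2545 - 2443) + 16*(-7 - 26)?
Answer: -5516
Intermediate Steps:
(-2545 - 2443) + 16*(-7 - 26) = -4988 + 16*(-33) = -4988 - 528 = -5516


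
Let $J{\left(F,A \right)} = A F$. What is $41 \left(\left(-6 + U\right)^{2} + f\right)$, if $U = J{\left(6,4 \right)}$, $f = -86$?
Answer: $9758$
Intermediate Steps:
$U = 24$ ($U = 4 \cdot 6 = 24$)
$41 \left(\left(-6 + U\right)^{2} + f\right) = 41 \left(\left(-6 + 24\right)^{2} - 86\right) = 41 \left(18^{2} - 86\right) = 41 \left(324 - 86\right) = 41 \cdot 238 = 9758$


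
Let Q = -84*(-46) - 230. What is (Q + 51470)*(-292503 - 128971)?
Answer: -23224903296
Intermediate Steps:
Q = 3634 (Q = 3864 - 230 = 3634)
(Q + 51470)*(-292503 - 128971) = (3634 + 51470)*(-292503 - 128971) = 55104*(-421474) = -23224903296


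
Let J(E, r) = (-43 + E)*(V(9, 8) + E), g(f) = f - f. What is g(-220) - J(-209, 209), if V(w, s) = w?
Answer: -50400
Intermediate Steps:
g(f) = 0
J(E, r) = (-43 + E)*(9 + E)
g(-220) - J(-209, 209) = 0 - (-387 + (-209)**2 - 34*(-209)) = 0 - (-387 + 43681 + 7106) = 0 - 1*50400 = 0 - 50400 = -50400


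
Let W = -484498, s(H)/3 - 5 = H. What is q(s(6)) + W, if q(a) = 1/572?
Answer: -277132855/572 ≈ -4.8450e+5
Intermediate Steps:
s(H) = 15 + 3*H
q(a) = 1/572
q(s(6)) + W = 1/572 - 484498 = -277132855/572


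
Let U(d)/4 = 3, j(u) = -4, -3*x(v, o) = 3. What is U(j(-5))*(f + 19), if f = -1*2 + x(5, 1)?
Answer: 192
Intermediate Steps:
x(v, o) = -1 (x(v, o) = -⅓*3 = -1)
U(d) = 12 (U(d) = 4*3 = 12)
f = -3 (f = -1*2 - 1 = -2 - 1 = -3)
U(j(-5))*(f + 19) = 12*(-3 + 19) = 12*16 = 192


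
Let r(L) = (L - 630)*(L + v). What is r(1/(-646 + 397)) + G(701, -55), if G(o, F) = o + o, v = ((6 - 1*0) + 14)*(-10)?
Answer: 7899258073/62001 ≈ 1.2741e+5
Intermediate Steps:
v = -200 (v = ((6 + 0) + 14)*(-10) = (6 + 14)*(-10) = 20*(-10) = -200)
G(o, F) = 2*o
r(L) = (-630 + L)*(-200 + L) (r(L) = (L - 630)*(L - 200) = (-630 + L)*(-200 + L))
r(1/(-646 + 397)) + G(701, -55) = (126000 + (1/(-646 + 397))**2 - 830/(-646 + 397)) + 2*701 = (126000 + (1/(-249))**2 - 830/(-249)) + 1402 = (126000 + (-1/249)**2 - 830*(-1/249)) + 1402 = (126000 + 1/62001 + 10/3) + 1402 = 7812332671/62001 + 1402 = 7899258073/62001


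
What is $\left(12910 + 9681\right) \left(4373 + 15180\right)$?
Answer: $441721823$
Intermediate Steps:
$\left(12910 + 9681\right) \left(4373 + 15180\right) = 22591 \cdot 19553 = 441721823$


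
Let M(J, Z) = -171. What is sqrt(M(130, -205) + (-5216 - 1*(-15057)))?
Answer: sqrt(9670) ≈ 98.336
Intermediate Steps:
sqrt(M(130, -205) + (-5216 - 1*(-15057))) = sqrt(-171 + (-5216 - 1*(-15057))) = sqrt(-171 + (-5216 + 15057)) = sqrt(-171 + 9841) = sqrt(9670)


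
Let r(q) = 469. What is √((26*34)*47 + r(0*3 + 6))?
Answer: √42017 ≈ 204.98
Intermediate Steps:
√((26*34)*47 + r(0*3 + 6)) = √((26*34)*47 + 469) = √(884*47 + 469) = √(41548 + 469) = √42017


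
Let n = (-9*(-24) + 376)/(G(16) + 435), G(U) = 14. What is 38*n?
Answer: 22496/449 ≈ 50.102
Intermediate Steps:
n = 592/449 (n = (-9*(-24) + 376)/(14 + 435) = (216 + 376)/449 = 592*(1/449) = 592/449 ≈ 1.3185)
38*n = 38*(592/449) = 22496/449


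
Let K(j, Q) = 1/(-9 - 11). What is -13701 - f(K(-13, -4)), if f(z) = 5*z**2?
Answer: -1096081/80 ≈ -13701.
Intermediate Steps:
K(j, Q) = -1/20 (K(j, Q) = 1/(-20) = -1/20)
-13701 - f(K(-13, -4)) = -13701 - 5*(-1/20)**2 = -13701 - 5/400 = -13701 - 1*1/80 = -13701 - 1/80 = -1096081/80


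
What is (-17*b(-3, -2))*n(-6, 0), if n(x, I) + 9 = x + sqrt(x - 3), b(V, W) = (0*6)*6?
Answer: 0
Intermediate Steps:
b(V, W) = 0 (b(V, W) = 0*6 = 0)
n(x, I) = -9 + x + sqrt(-3 + x) (n(x, I) = -9 + (x + sqrt(x - 3)) = -9 + (x + sqrt(-3 + x)) = -9 + x + sqrt(-3 + x))
(-17*b(-3, -2))*n(-6, 0) = (-17*0)*(-9 - 6 + sqrt(-3 - 6)) = 0*(-9 - 6 + sqrt(-9)) = 0*(-9 - 6 + 3*I) = 0*(-15 + 3*I) = 0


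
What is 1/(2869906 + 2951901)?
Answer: 1/5821807 ≈ 1.7177e-7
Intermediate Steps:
1/(2869906 + 2951901) = 1/5821807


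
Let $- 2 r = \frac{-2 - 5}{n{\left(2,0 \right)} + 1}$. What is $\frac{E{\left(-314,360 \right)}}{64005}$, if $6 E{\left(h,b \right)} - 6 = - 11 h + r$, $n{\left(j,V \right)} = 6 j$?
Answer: $\frac{29989}{3328260} \approx 0.0090104$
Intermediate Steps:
$r = \frac{7}{26}$ ($r = - \frac{\left(-2 - 5\right) \frac{1}{6 \cdot 2 + 1}}{2} = - \frac{\left(-7\right) \frac{1}{12 + 1}}{2} = - \frac{\left(-7\right) \frac{1}{13}}{2} = \left(- \frac{1}{2}\right) \left(- \frac{7}{13}\right) = \frac{7}{26} \approx 0.26923$)
$E{\left(h,b \right)} = \frac{163}{156} - \frac{11 h}{6}$ ($E{\left(h,b \right)} = 1 + \frac{- 11 h + \frac{7}{26}}{6} = 1 + \frac{\frac{7}{26} - 11 h}{6} = 1 - \left(- \frac{7}{156} + \frac{11 h}{6}\right) = \frac{163}{156} - \frac{11 h}{6}$)
$\frac{E{\left(-314,360 \right)}}{64005} = \frac{\frac{163}{156} - - \frac{1727}{3}}{64005} = \left(\frac{163}{156} + \frac{1727}{3}\right) \frac{1}{64005} = \frac{29989}{52} \cdot \frac{1}{64005} = \frac{29989}{3328260}$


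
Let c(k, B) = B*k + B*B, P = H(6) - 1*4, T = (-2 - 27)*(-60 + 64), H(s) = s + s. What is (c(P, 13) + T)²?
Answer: 24649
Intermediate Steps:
H(s) = 2*s
T = -116 (T = -29*4 = -116)
P = 8 (P = 2*6 - 1*4 = 12 - 4 = 8)
c(k, B) = B² + B*k (c(k, B) = B*k + B² = B² + B*k)
(c(P, 13) + T)² = (13*(13 + 8) - 116)² = (13*21 - 116)² = (273 - 116)² = 157² = 24649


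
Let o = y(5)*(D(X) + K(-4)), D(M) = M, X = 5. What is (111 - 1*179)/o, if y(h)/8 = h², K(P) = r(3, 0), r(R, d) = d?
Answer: -17/250 ≈ -0.068000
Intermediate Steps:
K(P) = 0
y(h) = 8*h²
o = 1000 (o = (8*5²)*(5 + 0) = (8*25)*5 = 200*5 = 1000)
(111 - 1*179)/o = (111 - 1*179)/1000 = (111 - 179)/1000 = (1/1000)*(-68) = -17/250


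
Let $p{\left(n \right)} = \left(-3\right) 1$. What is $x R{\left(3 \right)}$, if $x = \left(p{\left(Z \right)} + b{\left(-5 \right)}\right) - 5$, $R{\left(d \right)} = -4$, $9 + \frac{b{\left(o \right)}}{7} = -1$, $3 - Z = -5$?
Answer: $312$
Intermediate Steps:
$Z = 8$ ($Z = 3 - -5 = 3 + 5 = 8$)
$p{\left(n \right)} = -3$
$b{\left(o \right)} = -70$ ($b{\left(o \right)} = -63 + 7 \left(-1\right) = -63 - 7 = -70$)
$x = -78$ ($x = \left(-3 - 70\right) - 5 = -73 - 5 = -78$)
$x R{\left(3 \right)} = \left(-78\right) \left(-4\right) = 312$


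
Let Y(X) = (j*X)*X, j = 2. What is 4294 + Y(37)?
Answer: 7032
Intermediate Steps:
Y(X) = 2*X**2 (Y(X) = (2*X)*X = 2*X**2)
4294 + Y(37) = 4294 + 2*37**2 = 4294 + 2*1369 = 4294 + 2738 = 7032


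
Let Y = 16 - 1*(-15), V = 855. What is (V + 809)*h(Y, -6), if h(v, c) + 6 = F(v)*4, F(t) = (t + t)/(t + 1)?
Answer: 2912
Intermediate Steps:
F(t) = 2*t/(1 + t) (F(t) = (2*t)/(1 + t) = 2*t/(1 + t))
Y = 31 (Y = 16 + 15 = 31)
h(v, c) = -6 + 8*v/(1 + v) (h(v, c) = -6 + (2*v/(1 + v))*4 = -6 + 8*v/(1 + v))
(V + 809)*h(Y, -6) = (855 + 809)*(2*(-3 + 31)/(1 + 31)) = 1664*(2*28/32) = 1664*(2*(1/32)*28) = 1664*(7/4) = 2912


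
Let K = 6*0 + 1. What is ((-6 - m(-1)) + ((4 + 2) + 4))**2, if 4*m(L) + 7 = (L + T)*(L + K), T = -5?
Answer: 529/16 ≈ 33.063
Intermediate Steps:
K = 1 (K = 0 + 1 = 1)
m(L) = -7/4 + (1 + L)*(-5 + L)/4 (m(L) = -7/4 + ((L - 5)*(L + 1))/4 = -7/4 + ((-5 + L)*(1 + L))/4 = -7/4 + ((1 + L)*(-5 + L))/4 = -7/4 + (1 + L)*(-5 + L)/4)
((-6 - m(-1)) + ((4 + 2) + 4))**2 = ((-6 - (-3 - 1*(-1) + (1/4)*(-1)**2)) + ((4 + 2) + 4))**2 = ((-6 - (-3 + 1 + (1/4)*1)) + (6 + 4))**2 = ((-6 - (-3 + 1 + 1/4)) + 10)**2 = ((-6 - 1*(-7/4)) + 10)**2 = ((-6 + 7/4) + 10)**2 = (-17/4 + 10)**2 = (23/4)**2 = 529/16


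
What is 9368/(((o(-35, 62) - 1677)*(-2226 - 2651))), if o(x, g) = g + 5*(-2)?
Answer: 9368/7925125 ≈ 0.0011821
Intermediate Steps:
o(x, g) = -10 + g (o(x, g) = g - 10 = -10 + g)
9368/(((o(-35, 62) - 1677)*(-2226 - 2651))) = 9368/((((-10 + 62) - 1677)*(-2226 - 2651))) = 9368/(((52 - 1677)*(-4877))) = 9368/((-1625*(-4877))) = 9368/7925125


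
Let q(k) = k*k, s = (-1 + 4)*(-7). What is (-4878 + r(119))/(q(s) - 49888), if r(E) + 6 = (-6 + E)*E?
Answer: -8563/49447 ≈ -0.17318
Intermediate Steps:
r(E) = -6 + E*(-6 + E) (r(E) = -6 + (-6 + E)*E = -6 + E*(-6 + E))
s = -21 (s = 3*(-7) = -21)
q(k) = k²
(-4878 + r(119))/(q(s) - 49888) = (-4878 + (-6 + 119² - 6*119))/((-21)² - 49888) = (-4878 + (-6 + 14161 - 714))/(441 - 49888) = (-4878 + 13441)/(-49447) = 8563*(-1/49447) = -8563/49447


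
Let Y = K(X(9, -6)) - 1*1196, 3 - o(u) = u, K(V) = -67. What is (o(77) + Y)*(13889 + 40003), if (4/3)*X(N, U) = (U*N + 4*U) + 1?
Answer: -72053604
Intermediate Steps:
X(N, U) = ¾ + 3*U + 3*N*U/4 (X(N, U) = 3*((U*N + 4*U) + 1)/4 = 3*((N*U + 4*U) + 1)/4 = 3*((4*U + N*U) + 1)/4 = 3*(1 + 4*U + N*U)/4 = ¾ + 3*U + 3*N*U/4)
o(u) = 3 - u
Y = -1263 (Y = -67 - 1*1196 = -67 - 1196 = -1263)
(o(77) + Y)*(13889 + 40003) = ((3 - 1*77) - 1263)*(13889 + 40003) = ((3 - 77) - 1263)*53892 = (-74 - 1263)*53892 = -1337*53892 = -72053604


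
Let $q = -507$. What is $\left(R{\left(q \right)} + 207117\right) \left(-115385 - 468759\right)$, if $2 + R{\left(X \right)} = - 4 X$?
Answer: $-122169628592$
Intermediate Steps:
$R{\left(X \right)} = -2 - 4 X$
$\left(R{\left(q \right)} + 207117\right) \left(-115385 - 468759\right) = \left(\left(-2 - -2028\right) + 207117\right) \left(-115385 - 468759\right) = \left(\left(-2 + 2028\right) + 207117\right) \left(-584144\right) = \left(2026 + 207117\right) \left(-584144\right) = 209143 \left(-584144\right) = -122169628592$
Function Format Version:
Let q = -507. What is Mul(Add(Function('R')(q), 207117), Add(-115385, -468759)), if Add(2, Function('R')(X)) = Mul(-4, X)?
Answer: -122169628592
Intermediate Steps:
Function('R')(X) = Add(-2, Mul(-4, X))
Mul(Add(Function('R')(q), 207117), Add(-115385, -468759)) = Mul(Add(Add(-2, Mul(-4, -507)), 207117), Add(-115385, -468759)) = Mul(Add(Add(-2, 2028), 207117), -584144) = Mul(Add(2026, 207117), -584144) = Mul(209143, -584144) = -122169628592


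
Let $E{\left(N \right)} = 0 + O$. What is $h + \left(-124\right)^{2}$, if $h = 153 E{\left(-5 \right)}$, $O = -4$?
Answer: $14764$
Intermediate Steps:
$E{\left(N \right)} = -4$ ($E{\left(N \right)} = 0 - 4 = -4$)
$h = -612$ ($h = 153 \left(-4\right) = -612$)
$h + \left(-124\right)^{2} = -612 + \left(-124\right)^{2} = -612 + 15376 = 14764$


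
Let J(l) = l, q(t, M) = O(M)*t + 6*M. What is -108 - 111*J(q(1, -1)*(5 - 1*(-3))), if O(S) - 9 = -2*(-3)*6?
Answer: -34740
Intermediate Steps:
O(S) = 45 (O(S) = 9 - 2*(-3)*6 = 9 + 6*6 = 9 + 36 = 45)
q(t, M) = 6*M + 45*t (q(t, M) = 45*t + 6*M = 6*M + 45*t)
-108 - 111*J(q(1, -1)*(5 - 1*(-3))) = -108 - 111*(6*(-1) + 45*1)*(5 - 1*(-3)) = -108 - 111*(-6 + 45)*(5 + 3) = -108 - 4329*8 = -108 - 111*312 = -108 - 34632 = -34740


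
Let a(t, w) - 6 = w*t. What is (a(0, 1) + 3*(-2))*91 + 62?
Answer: 62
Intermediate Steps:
a(t, w) = 6 + t*w (a(t, w) = 6 + w*t = 6 + t*w)
(a(0, 1) + 3*(-2))*91 + 62 = ((6 + 0*1) + 3*(-2))*91 + 62 = ((6 + 0) - 6)*91 + 62 = (6 - 6)*91 + 62 = 0*91 + 62 = 0 + 62 = 62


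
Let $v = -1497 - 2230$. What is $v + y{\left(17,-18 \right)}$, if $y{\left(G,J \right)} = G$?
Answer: $-3710$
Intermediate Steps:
$v = -3727$
$v + y{\left(17,-18 \right)} = -3727 + 17 = -3710$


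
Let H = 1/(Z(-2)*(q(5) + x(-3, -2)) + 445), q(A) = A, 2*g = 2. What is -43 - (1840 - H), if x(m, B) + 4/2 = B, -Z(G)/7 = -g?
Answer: -851115/452 ≈ -1883.0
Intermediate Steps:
g = 1 (g = (½)*2 = 1)
Z(G) = 7 (Z(G) = -(-7) = -7*(-1) = 7)
x(m, B) = -2 + B
H = 1/452 (H = 1/(7*(5 + (-2 - 2)) + 445) = 1/(7*(5 - 4) + 445) = 1/(7*1 + 445) = 1/(7 + 445) = 1/452 ≈ 0.0022124)
-43 - (1840 - H) = -43 - (1840 - 1*1/452) = -43 - (1840 - 1/452) = -43 - 1*831679/452 = -43 - 831679/452 = -851115/452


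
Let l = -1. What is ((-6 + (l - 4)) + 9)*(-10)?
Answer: 20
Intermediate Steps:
((-6 + (l - 4)) + 9)*(-10) = ((-6 + (-1 - 4)) + 9)*(-10) = ((-6 - 5) + 9)*(-10) = (-11 + 9)*(-10) = -2*(-10) = 20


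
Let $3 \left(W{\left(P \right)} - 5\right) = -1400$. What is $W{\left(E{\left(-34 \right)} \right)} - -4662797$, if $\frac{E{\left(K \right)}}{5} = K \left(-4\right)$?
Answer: $\frac{13987006}{3} \approx 4.6623 \cdot 10^{6}$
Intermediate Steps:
$E{\left(K \right)} = - 20 K$ ($E{\left(K \right)} = 5 K \left(-4\right) = 5 \left(- 4 K\right) = - 20 K$)
$W{\left(P \right)} = - \frac{1385}{3}$ ($W{\left(P \right)} = 5 + \frac{1}{3} \left(-1400\right) = 5 - \frac{1400}{3} = - \frac{1385}{3}$)
$W{\left(E{\left(-34 \right)} \right)} - -4662797 = - \frac{1385}{3} - -4662797 = - \frac{1385}{3} + 4662797 = \frac{13987006}{3}$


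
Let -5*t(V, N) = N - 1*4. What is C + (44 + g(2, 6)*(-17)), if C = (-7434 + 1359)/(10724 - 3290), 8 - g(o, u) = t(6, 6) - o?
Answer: -551839/4130 ≈ -133.62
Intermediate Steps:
t(V, N) = ⅘ - N/5 (t(V, N) = -(N - 1*4)/5 = -(N - 4)/5 = -(-4 + N)/5 = ⅘ - N/5)
g(o, u) = 42/5 + o (g(o, u) = 8 - ((⅘ - ⅕*6) - o) = 8 - ((⅘ - 6/5) - o) = 8 - (-⅖ - o) = 8 + (⅖ + o) = 42/5 + o)
C = -675/826 (C = -6075/7434 = -6075*1/7434 = -675/826 ≈ -0.81719)
C + (44 + g(2, 6)*(-17)) = -675/826 + (44 + (42/5 + 2)*(-17)) = -675/826 + (44 + (52/5)*(-17)) = -675/826 + (44 - 884/5) = -675/826 - 664/5 = -551839/4130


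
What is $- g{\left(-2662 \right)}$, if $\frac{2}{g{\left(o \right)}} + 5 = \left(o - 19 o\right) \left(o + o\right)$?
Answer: $\frac{2}{255104789} \approx 7.8399 \cdot 10^{-9}$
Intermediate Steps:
$g{\left(o \right)} = \frac{2}{-5 - 36 o^{2}}$ ($g{\left(o \right)} = \frac{2}{-5 + \left(o - 19 o\right) \left(o + o\right)} = \frac{2}{-5 + - 18 o 2 o} = \frac{2}{-5 - 36 o^{2}}$)
$- g{\left(-2662 \right)} = - \frac{-2}{5 + 36 \left(-2662\right)^{2}} = - \frac{-2}{5 + 36 \cdot 7086244} = - \frac{-2}{5 + 255104784} = - \frac{-2}{255104789} = \left(-1\right) \left(- \frac{2}{255104789}\right) = \frac{2}{255104789}$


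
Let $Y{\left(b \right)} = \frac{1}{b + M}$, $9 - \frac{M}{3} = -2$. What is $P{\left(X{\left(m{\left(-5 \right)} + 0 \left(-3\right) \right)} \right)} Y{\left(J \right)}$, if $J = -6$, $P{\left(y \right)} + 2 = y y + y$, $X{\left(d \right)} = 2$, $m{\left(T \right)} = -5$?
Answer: $\frac{4}{27} \approx 0.14815$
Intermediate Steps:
$M = 33$ ($M = 27 - -6 = 27 + 6 = 33$)
$P{\left(y \right)} = -2 + y + y^{2}$ ($P{\left(y \right)} = -2 + \left(y y + y\right) = -2 + \left(y^{2} + y\right) = -2 + \left(y + y^{2}\right) = -2 + y + y^{2}$)
$Y{\left(b \right)} = \frac{1}{33 + b}$ ($Y{\left(b \right)} = \frac{1}{b + 33} = \frac{1}{33 + b}$)
$P{\left(X{\left(m{\left(-5 \right)} + 0 \left(-3\right) \right)} \right)} Y{\left(J \right)} = \frac{-2 + 2 + 2^{2}}{33 - 6} = \frac{-2 + 2 + 4}{27} = 4 \cdot \frac{1}{27} = \frac{4}{27}$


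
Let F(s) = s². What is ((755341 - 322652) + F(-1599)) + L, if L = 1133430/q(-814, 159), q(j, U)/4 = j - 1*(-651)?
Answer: 974007025/326 ≈ 2.9878e+6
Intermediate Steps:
q(j, U) = 2604 + 4*j (q(j, U) = 4*(j - 1*(-651)) = 4*(j + 651) = 4*(651 + j) = 2604 + 4*j)
L = -566715/326 (L = 1133430/(2604 + 4*(-814)) = 1133430/(2604 - 3256) = 1133430/(-652) = 1133430*(-1/652) = -566715/326 ≈ -1738.4)
((755341 - 322652) + F(-1599)) + L = ((755341 - 322652) + (-1599)²) - 566715/326 = (432689 + 2556801) - 566715/326 = 2989490 - 566715/326 = 974007025/326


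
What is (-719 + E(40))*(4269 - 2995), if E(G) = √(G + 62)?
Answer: -916006 + 1274*√102 ≈ -9.0314e+5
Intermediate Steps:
E(G) = √(62 + G)
(-719 + E(40))*(4269 - 2995) = (-719 + √(62 + 40))*(4269 - 2995) = (-719 + √102)*1274 = -916006 + 1274*√102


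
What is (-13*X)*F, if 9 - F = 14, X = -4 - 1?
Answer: -325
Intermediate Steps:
X = -5
F = -5 (F = 9 - 1*14 = 9 - 14 = -5)
(-13*X)*F = -13*(-5)*(-5) = 65*(-5) = -325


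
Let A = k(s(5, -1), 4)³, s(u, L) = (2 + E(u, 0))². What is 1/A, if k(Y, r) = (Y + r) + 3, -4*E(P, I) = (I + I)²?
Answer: 1/1331 ≈ 0.00075131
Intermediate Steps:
E(P, I) = -I² (E(P, I) = -(I + I)²/4 = -4*I²/4 = -I²)
s(u, L) = 4 (s(u, L) = (2 - 1*0²)² = (2 - 1*0)² = (2 + 0)² = 2² = 4)
k(Y, r) = 3 + Y + r
A = 1331 (A = (3 + 4 + 4)³ = 11³ = 1331)
1/A = 1/1331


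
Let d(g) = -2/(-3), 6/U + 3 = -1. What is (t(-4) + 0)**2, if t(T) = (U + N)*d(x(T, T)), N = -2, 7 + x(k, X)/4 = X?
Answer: 49/9 ≈ 5.4444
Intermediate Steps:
U = -3/2 (U = 6/(-3 - 1) = 6/(-4) = 6*(-1/4) = -3/2 ≈ -1.5000)
x(k, X) = -28 + 4*X
d(g) = 2/3 (d(g) = -2*(-1/3) = 2/3)
t(T) = -7/3 (t(T) = (-3/2 - 2)*(2/3) = -7/2*2/3 = -7/3)
(t(-4) + 0)**2 = (-7/3 + 0)**2 = (-7/3)**2 = 49/9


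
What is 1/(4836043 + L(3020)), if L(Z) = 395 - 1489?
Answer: 1/4834949 ≈ 2.0683e-7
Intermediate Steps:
L(Z) = -1094
1/(4836043 + L(3020)) = 1/(4836043 - 1094) = 1/4834949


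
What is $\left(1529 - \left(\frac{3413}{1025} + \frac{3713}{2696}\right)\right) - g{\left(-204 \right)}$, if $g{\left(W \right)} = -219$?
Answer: $\frac{4817415927}{2763400} \approx 1743.3$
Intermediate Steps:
$\left(1529 - \left(\frac{3413}{1025} + \frac{3713}{2696}\right)\right) - g{\left(-204 \right)} = \left(1529 - \left(\frac{3413}{1025} + \frac{3713}{2696}\right)\right) - -219 = \left(1529 - \frac{13007273}{2763400}\right) + 219 = \frac{4212231327}{2763400} + 219 = \frac{4817415927}{2763400}$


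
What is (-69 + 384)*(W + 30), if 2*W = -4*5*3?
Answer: 0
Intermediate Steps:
W = -30 (W = (-4*5*3)/2 = (-20*3)/2 = (½)*(-60) = -30)
(-69 + 384)*(W + 30) = (-69 + 384)*(-30 + 30) = 315*0 = 0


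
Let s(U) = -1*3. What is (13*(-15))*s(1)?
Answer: 585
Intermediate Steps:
s(U) = -3
(13*(-15))*s(1) = (13*(-15))*(-3) = -195*(-3) = 585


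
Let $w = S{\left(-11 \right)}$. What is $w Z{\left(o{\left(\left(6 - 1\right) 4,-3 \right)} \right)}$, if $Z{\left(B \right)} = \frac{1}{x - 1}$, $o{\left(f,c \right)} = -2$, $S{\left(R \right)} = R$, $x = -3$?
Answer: $\frac{11}{4} \approx 2.75$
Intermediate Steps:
$w = -11$
$Z{\left(B \right)} = - \frac{1}{4}$ ($Z{\left(B \right)} = \frac{1}{-3 - 1} = \frac{1}{-4} = - \frac{1}{4}$)
$w Z{\left(o{\left(\left(6 - 1\right) 4,-3 \right)} \right)} = \left(-11\right) \left(- \frac{1}{4}\right) = \frac{11}{4}$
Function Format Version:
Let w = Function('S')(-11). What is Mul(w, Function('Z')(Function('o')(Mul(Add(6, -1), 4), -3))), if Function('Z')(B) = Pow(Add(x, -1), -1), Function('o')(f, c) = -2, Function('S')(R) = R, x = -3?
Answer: Rational(11, 4) ≈ 2.7500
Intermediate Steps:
w = -11
Function('Z')(B) = Rational(-1, 4) (Function('Z')(B) = Pow(Add(-3, -1), -1) = Pow(-4, -1) = Rational(-1, 4))
Mul(w, Function('Z')(Function('o')(Mul(Add(6, -1), 4), -3))) = Mul(-11, Rational(-1, 4)) = Rational(11, 4)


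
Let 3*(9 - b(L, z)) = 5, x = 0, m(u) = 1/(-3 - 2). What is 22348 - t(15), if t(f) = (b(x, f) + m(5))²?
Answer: 5016851/225 ≈ 22297.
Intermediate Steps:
m(u) = -⅕ (m(u) = 1/(-5) = -⅕)
b(L, z) = 22/3 (b(L, z) = 9 - ⅓*5 = 9 - 5/3 = 22/3)
t(f) = 11449/225 (t(f) = (22/3 - ⅕)² = (107/15)² = 11449/225)
22348 - t(15) = 22348 - 1*11449/225 = 22348 - 11449/225 = 5016851/225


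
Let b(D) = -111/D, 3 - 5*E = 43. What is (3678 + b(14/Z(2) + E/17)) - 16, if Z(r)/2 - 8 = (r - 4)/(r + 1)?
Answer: 621308/181 ≈ 3432.6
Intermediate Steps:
E = -8 (E = ⅗ - ⅕*43 = ⅗ - 43/5 = -8)
Z(r) = 16 + 2*(-4 + r)/(1 + r) (Z(r) = 16 + 2*((r - 4)/(r + 1)) = 16 + 2*((-4 + r)/(1 + r)) = 16 + 2*(-4 + r)/(1 + r))
(3678 + b(14/Z(2) + E/17)) - 16 = (3678 - 111/(14/((2*(4 + 9*2)/(1 + 2))) - 8/17)) - 16 = (3678 - 111/(14/((2*(4 + 18)/3)) - 8*1/17)) - 16 = (3678 - 111/(14/((2*(⅓)*22)) - 8/17)) - 16 = (3678 - 111/(14/(44/3) - 8/17)) - 16 = (3678 - 111/(14*(3/44) - 8/17)) - 16 = (3678 - 111/(21/22 - 8/17)) - 16 = (3678 - 111/181/374) - 16 = (3678 - 111*374/181) - 16 = (3678 - 41514/181) - 16 = 624204/181 - 16 = 621308/181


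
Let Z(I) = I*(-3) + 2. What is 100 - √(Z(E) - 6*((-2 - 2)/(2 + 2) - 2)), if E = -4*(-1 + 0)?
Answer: 100 - 2*√2 ≈ 97.172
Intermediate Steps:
E = 4 (E = -4*(-1) = 4)
Z(I) = 2 - 3*I (Z(I) = -3*I + 2 = 2 - 3*I)
100 - √(Z(E) - 6*((-2 - 2)/(2 + 2) - 2)) = 100 - √((2 - 3*4) - 6*((-2 - 2)/(2 + 2) - 2)) = 100 - √((2 - 12) - 6*(-4/4 - 2)) = 100 - √(-10 - 6*(-4*¼ - 2)) = 100 - √(-10 - 6*(-1 - 2)) = 100 - √(-10 - 6*(-3)) = 100 - √(-10 + 18) = 100 - √8 = 100 - 2*√2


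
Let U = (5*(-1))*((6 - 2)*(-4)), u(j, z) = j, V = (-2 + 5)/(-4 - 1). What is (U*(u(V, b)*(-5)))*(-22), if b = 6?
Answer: -5280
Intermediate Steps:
V = -3/5 (V = 3/(-5) = 3*(-1/5) = -3/5 ≈ -0.60000)
U = 80 (U = -20*(-4) = -5*(-16) = 80)
(U*(u(V, b)*(-5)))*(-22) = (80*(-3/5*(-5)))*(-22) = (80*3)*(-22) = 240*(-22) = -5280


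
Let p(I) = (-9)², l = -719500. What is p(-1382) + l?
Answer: -719419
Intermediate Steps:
p(I) = 81
p(-1382) + l = 81 - 719500 = -719419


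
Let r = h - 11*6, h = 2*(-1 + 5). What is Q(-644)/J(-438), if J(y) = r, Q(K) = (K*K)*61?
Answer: -12649448/29 ≈ -4.3619e+5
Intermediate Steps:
Q(K) = 61*K² (Q(K) = K²*61 = 61*K²)
h = 8 (h = 2*4 = 8)
r = -58 (r = 8 - 11*6 = 8 - 66 = -58)
J(y) = -58
Q(-644)/J(-438) = (61*(-644)²)/(-58) = (61*414736)*(-1/58) = 25298896*(-1/58) = -12649448/29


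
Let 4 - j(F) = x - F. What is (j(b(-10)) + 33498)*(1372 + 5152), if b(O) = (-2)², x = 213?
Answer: 217203532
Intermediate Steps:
b(O) = 4
j(F) = -209 + F (j(F) = 4 - (213 - F) = 4 + (-213 + F) = -209 + F)
(j(b(-10)) + 33498)*(1372 + 5152) = ((-209 + 4) + 33498)*(1372 + 5152) = (-205 + 33498)*6524 = 33293*6524 = 217203532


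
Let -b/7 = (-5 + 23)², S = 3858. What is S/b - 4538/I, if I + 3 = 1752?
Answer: -946657/220374 ≈ -4.2957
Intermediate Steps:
I = 1749 (I = -3 + 1752 = 1749)
b = -2268 (b = -7*(-5 + 23)² = -7*18² = -7*324 = -2268)
S/b - 4538/I = 3858/(-2268) - 4538/1749 = 3858*(-1/2268) - 4538*1/1749 = -643/378 - 4538/1749 = -946657/220374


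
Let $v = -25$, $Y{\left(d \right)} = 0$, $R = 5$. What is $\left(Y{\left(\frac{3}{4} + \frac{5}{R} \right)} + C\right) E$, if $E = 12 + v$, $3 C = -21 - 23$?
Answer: $\frac{572}{3} \approx 190.67$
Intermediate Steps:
$C = - \frac{44}{3}$ ($C = \frac{-21 - 23}{3} = \frac{1}{3} \left(-44\right) = - \frac{44}{3} \approx -14.667$)
$E = -13$ ($E = 12 - 25 = -13$)
$\left(Y{\left(\frac{3}{4} + \frac{5}{R} \right)} + C\right) E = \left(0 - \frac{44}{3}\right) \left(-13\right) = \left(- \frac{44}{3}\right) \left(-13\right) = \frac{572}{3}$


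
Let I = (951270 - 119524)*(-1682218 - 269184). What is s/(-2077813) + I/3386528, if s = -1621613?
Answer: -843108033230167633/1759142975816 ≈ -4.7927e+5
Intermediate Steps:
I = -1623070807892 (I = 831746*(-1951402) = -1623070807892)
s/(-2077813) + I/3386528 = -1621613/(-2077813) - 1623070807892/3386528 = -1621613*(-1/2077813) - 1623070807892*1/3386528 = 1621613/2077813 - 405767701973/846632 = -843108033230167633/1759142975816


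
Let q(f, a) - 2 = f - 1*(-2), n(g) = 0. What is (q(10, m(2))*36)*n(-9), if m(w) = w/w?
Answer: 0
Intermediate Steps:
m(w) = 1
q(f, a) = 4 + f (q(f, a) = 2 + (f - 1*(-2)) = 2 + (f + 2) = 2 + (2 + f) = 4 + f)
(q(10, m(2))*36)*n(-9) = ((4 + 10)*36)*0 = (14*36)*0 = 504*0 = 0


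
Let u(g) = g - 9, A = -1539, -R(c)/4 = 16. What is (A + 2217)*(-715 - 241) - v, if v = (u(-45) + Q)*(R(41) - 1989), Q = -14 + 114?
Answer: -553730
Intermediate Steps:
R(c) = -64 (R(c) = -4*16 = -64)
Q = 100
u(g) = -9 + g
v = -94438 (v = ((-9 - 45) + 100)*(-64 - 1989) = (-54 + 100)*(-2053) = 46*(-2053) = -94438)
(A + 2217)*(-715 - 241) - v = (-1539 + 2217)*(-715 - 241) - 1*(-94438) = 678*(-956) + 94438 = -648168 + 94438 = -553730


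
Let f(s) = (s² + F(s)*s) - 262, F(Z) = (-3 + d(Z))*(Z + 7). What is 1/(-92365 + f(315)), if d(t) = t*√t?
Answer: 74423/80390439192065159 + 47925675*√35/160780878384130318 ≈ 1.7644e-9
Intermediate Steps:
d(t) = t^(3/2)
F(Z) = (-3 + Z^(3/2))*(7 + Z) (F(Z) = (-3 + Z^(3/2))*(Z + 7) = (-3 + Z^(3/2))*(7 + Z))
f(s) = -262 + s² + s*(-21 + s^(5/2) - 3*s + 7*s^(3/2)) (f(s) = (s² + (-21 + s^(5/2) - 3*s + 7*s^(3/2))*s) - 262 = (s² + s*(-21 + s^(5/2) - 3*s + 7*s^(3/2))) - 262 = -262 + s² + s*(-21 + s^(5/2) - 3*s + 7*s^(3/2)))
1/(-92365 + f(315)) = 1/(-92365 + (-262 + 315^(7/2) - 21*315 - 2*315² + 7*315^(5/2))) = 1/(-92365 + (-262 + 93767625*√35 - 6615 - 2*99225 + 7*(297675*√35))) = 1/(-92365 + (-262 + 93767625*√35 - 6615 - 198450 + 2083725*√35)) = 1/(-92365 + (-205327 + 95851350*√35)) = 1/(-297692 + 95851350*√35)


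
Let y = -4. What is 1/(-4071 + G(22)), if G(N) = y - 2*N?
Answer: -1/4119 ≈ -0.00024278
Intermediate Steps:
G(N) = -4 - 2*N
1/(-4071 + G(22)) = 1/(-4071 + (-4 - 2*22)) = 1/(-4071 + (-4 - 44)) = 1/(-4071 - 48) = 1/(-4119) = -1/4119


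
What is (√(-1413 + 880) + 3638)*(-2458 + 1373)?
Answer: -3947230 - 1085*I*√533 ≈ -3.9472e+6 - 25049.0*I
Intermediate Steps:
(√(-1413 + 880) + 3638)*(-2458 + 1373) = (√(-533) + 3638)*(-1085) = (I*√533 + 3638)*(-1085) = (3638 + I*√533)*(-1085) = -3947230 - 1085*I*√533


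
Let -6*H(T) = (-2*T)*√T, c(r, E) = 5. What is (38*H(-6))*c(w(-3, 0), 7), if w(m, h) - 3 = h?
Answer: -380*I*√6 ≈ -930.81*I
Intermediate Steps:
w(m, h) = 3 + h
H(T) = T^(3/2)/3 (H(T) = -(-2*T)*√T/6 = -(-1)*T^(3/2)/3 = T^(3/2)/3)
(38*H(-6))*c(w(-3, 0), 7) = (38*((-6)^(3/2)/3))*5 = (38*((-6*I*√6)/3))*5 = (38*(-2*I*√6))*5 = -76*I*√6*5 = -380*I*√6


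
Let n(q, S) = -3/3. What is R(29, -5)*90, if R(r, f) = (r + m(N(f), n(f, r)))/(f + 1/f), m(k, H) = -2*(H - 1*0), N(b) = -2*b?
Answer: -6975/13 ≈ -536.54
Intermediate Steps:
n(q, S) = -1 (n(q, S) = -3*⅓ = -1)
m(k, H) = -2*H (m(k, H) = -2*(H + 0) = -2*H)
R(r, f) = (2 + r)/(f + 1/f) (R(r, f) = (r - 2*(-1))/(f + 1/f) = (r + 2)/(f + 1/f) = (2 + r)/(f + 1/f))
R(29, -5)*90 = -5*(2 + 29)/(1 + (-5)²)*90 = -5*31/(1 + 25)*90 = -5*31/26*90 = -5*1/26*31*90 = -155/26*90 = -6975/13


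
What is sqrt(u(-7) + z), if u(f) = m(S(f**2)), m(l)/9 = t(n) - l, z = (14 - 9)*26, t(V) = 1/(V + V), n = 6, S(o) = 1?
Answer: sqrt(487)/2 ≈ 11.034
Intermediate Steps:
t(V) = 1/(2*V)
z = 130 (z = 5*26 = 130)
m(l) = 3/4 - 9*l (m(l) = 9*((1/2)/6 - l) = 9*((1/2)*(1/6) - l) = 9*(1/12 - l) = 3/4 - 9*l)
u(f) = -33/4 (u(f) = 3/4 - 9*1 = 3/4 - 9 = -33/4)
sqrt(u(-7) + z) = sqrt(-33/4 + 130) = sqrt(487/4) = sqrt(487)/2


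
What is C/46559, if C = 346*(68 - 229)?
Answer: -55706/46559 ≈ -1.1965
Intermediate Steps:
C = -55706 (C = 346*(-161) = -55706)
C/46559 = -55706/46559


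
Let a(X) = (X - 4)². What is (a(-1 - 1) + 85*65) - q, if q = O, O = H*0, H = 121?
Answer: 5561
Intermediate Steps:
a(X) = (-4 + X)²
O = 0 (O = 121*0 = 0)
q = 0
(a(-1 - 1) + 85*65) - q = ((-4 + (-1 - 1))² + 85*65) - 1*0 = ((-4 - 2)² + 5525) + 0 = ((-6)² + 5525) + 0 = (36 + 5525) + 0 = 5561 + 0 = 5561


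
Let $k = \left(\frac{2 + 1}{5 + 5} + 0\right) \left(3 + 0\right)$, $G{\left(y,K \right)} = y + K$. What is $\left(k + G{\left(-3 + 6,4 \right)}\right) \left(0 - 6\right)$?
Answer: $- \frac{237}{5} \approx -47.4$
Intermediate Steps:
$G{\left(y,K \right)} = K + y$
$k = \frac{9}{10}$ ($k = \left(\frac{3}{10} + 0\right) 3 = \frac{3}{10} \cdot 3 = \frac{9}{10} \approx 0.9$)
$\left(k + G{\left(-3 + 6,4 \right)}\right) \left(0 - 6\right) = \left(\frac{9}{10} + \left(4 + \left(-3 + 6\right)\right)\right) \left(0 - 6\right) = \left(\frac{9}{10} + \left(4 + 3\right)\right) \left(0 - 6\right) = \left(\frac{9}{10} + 7\right) \left(-6\right) = \frac{79}{10} \left(-6\right) = - \frac{237}{5}$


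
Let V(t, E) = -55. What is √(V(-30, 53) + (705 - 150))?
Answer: 10*√5 ≈ 22.361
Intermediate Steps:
√(V(-30, 53) + (705 - 150)) = √(-55 + (705 - 150)) = √(-55 + 555) = √500 = 10*√5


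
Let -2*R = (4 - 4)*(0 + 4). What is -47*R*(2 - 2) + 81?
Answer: 81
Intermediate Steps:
R = 0 (R = -(4 - 4)*(0 + 4)/2 = -0*4 = -½*0 = 0)
-47*R*(2 - 2) + 81 = -0*(2 - 2) + 81 = -0*0 + 81 = -47*0 + 81 = 0 + 81 = 81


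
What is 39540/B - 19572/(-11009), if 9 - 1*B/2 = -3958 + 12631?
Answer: -8012687/15896996 ≈ -0.50404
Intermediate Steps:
B = -17328 (B = 18 - 2*(-3958 + 12631) = 18 - 2*8673 = 18 - 17346 = -17328)
39540/B - 19572/(-11009) = 39540/(-17328) - 19572/(-11009) = 39540*(-1/17328) - 19572*(-1/11009) = -3295/1444 + 19572/11009 = -8012687/15896996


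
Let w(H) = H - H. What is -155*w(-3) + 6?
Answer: 6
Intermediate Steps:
w(H) = 0
-155*w(-3) + 6 = -155*0 + 6 = 0 + 6 = 6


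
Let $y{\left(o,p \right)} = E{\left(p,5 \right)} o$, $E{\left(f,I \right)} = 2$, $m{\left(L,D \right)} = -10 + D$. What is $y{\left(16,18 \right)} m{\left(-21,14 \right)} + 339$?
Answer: $467$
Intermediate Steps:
$y{\left(o,p \right)} = 2 o$
$y{\left(16,18 \right)} m{\left(-21,14 \right)} + 339 = 2 \cdot 16 \left(-10 + 14\right) + 339 = 32 \cdot 4 + 339 = 128 + 339 = 467$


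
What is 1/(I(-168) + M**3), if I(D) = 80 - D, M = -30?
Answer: -1/26752 ≈ -3.7380e-5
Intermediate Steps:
1/(I(-168) + M**3) = 1/((80 - 1*(-168)) + (-30)**3) = 1/((80 + 168) - 27000) = 1/(248 - 27000) = 1/(-26752) = -1/26752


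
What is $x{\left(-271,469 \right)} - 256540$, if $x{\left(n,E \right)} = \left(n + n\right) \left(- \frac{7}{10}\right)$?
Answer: $- \frac{1280803}{5} \approx -2.5616 \cdot 10^{5}$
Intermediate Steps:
$x{\left(n,E \right)} = - \frac{7 n}{5}$ ($x{\left(n,E \right)} = 2 n \left(\left(-7\right) \frac{1}{10}\right) = 2 n \left(- \frac{7}{10}\right) = - \frac{7 n}{5}$)
$x{\left(-271,469 \right)} - 256540 = \left(- \frac{7}{5}\right) \left(-271\right) - 256540 = \frac{1897}{5} - 256540 = - \frac{1280803}{5}$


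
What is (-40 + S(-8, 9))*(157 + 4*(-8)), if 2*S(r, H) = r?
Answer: -5500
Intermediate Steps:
S(r, H) = r/2
(-40 + S(-8, 9))*(157 + 4*(-8)) = (-40 + (½)*(-8))*(157 + 4*(-8)) = (-40 - 4)*(157 - 32) = -44*125 = -5500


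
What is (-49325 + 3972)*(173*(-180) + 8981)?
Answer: 1004977127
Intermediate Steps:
(-49325 + 3972)*(173*(-180) + 8981) = -45353*(-31140 + 8981) = -45353*(-22159) = 1004977127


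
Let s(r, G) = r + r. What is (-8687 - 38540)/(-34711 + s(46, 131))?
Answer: 47227/34619 ≈ 1.3642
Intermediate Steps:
s(r, G) = 2*r
(-8687 - 38540)/(-34711 + s(46, 131)) = (-8687 - 38540)/(-34711 + 2*46) = -47227/(-34711 + 92) = -47227/(-34619) = -47227*(-1/34619) = 47227/34619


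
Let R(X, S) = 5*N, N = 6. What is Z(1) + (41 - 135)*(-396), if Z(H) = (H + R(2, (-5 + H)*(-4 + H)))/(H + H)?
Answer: 74479/2 ≈ 37240.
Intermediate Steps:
R(X, S) = 30 (R(X, S) = 5*6 = 30)
Z(H) = (30 + H)/(2*H) (Z(H) = (H + 30)/(H + H) = (30 + H)/((2*H)) = (30 + H)*(1/(2*H)) = (30 + H)/(2*H))
Z(1) + (41 - 135)*(-396) = (1/2)*(30 + 1)/1 + (41 - 135)*(-396) = (1/2)*1*31 - 94*(-396) = 31/2 + 37224 = 74479/2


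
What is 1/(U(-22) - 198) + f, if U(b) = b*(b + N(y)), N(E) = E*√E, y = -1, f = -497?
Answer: -1858767/3740 - I/3740 ≈ -497.0 - 0.00026738*I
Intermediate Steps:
N(E) = E^(3/2)
U(b) = b*(b - I) (U(b) = b*(b + (-1)^(3/2)) = b*(b - I))
1/(U(-22) - 198) + f = 1/(-22*(-22 - I) - 198) - 497 = 1/((484 + 22*I) - 198) - 497 = 1/(286 + 22*I) - 497 = (286 - 22*I)/82280 - 497 = -497 + (286 - 22*I)/82280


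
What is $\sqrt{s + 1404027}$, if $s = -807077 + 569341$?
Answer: $\sqrt{1166291} \approx 1079.9$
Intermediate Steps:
$s = -237736$
$\sqrt{s + 1404027} = \sqrt{-237736 + 1404027} = \sqrt{1166291}$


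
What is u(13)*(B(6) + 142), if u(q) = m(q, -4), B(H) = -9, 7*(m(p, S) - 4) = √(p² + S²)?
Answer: 532 + 19*√185 ≈ 790.43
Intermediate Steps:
m(p, S) = 4 + √(S² + p²)/7 (m(p, S) = 4 + √(p² + S²)/7 = 4 + √(S² + p²)/7)
u(q) = 4 + √(16 + q²)/7 (u(q) = 4 + √((-4)² + q²)/7 = 4 + √(16 + q²)/7)
u(13)*(B(6) + 142) = (4 + √(16 + 13²)/7)*(-9 + 142) = (4 + √(16 + 169)/7)*133 = (4 + √185/7)*133 = 532 + 19*√185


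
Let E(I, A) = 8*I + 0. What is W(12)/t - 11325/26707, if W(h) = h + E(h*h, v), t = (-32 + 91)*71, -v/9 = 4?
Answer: -16353477/111875623 ≈ -0.14618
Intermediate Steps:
v = -36 (v = -9*4 = -36)
E(I, A) = 8*I
t = 4189 (t = 59*71 = 4189)
W(h) = h + 8*h**2 (W(h) = h + 8*(h*h) = h + 8*h**2)
W(12)/t - 11325/26707 = (12*(1 + 8*12))/4189 - 11325/26707 = (12*(1 + 96))*(1/4189) - 11325*1/26707 = (12*97)*(1/4189) - 11325/26707 = 1164*(1/4189) - 11325/26707 = 1164/4189 - 11325/26707 = -16353477/111875623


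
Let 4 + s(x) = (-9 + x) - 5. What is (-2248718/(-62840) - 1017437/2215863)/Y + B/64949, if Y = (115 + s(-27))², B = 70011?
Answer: 224710097803662139/207077950302678000 ≈ 1.0851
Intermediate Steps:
s(x) = -18 + x (s(x) = -4 + ((-9 + x) - 5) = -4 + (-14 + x) = -18 + x)
Y = 4900 (Y = (115 + (-18 - 27))² = (115 - 45)² = 70² = 4900)
(-2248718/(-62840) - 1017437/2215863)/Y + B/64949 = (-2248718/(-62840) - 1017437/2215863)/4900 + 70011/64949 = (-2248718*(-1/62840) - 1017437*1/2215863)*(1/4900) + 70011*(1/64949) = (1124359/31420 - 1017437/2215863)*(1/4900) + 70011/64949 = (2459457636277/69622415460)*(1/4900) + 70011/64949 = 2459457636277/341149835754000 + 70011/64949 = 224710097803662139/207077950302678000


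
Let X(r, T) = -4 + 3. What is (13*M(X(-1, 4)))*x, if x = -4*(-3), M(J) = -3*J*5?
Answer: 2340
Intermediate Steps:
X(r, T) = -1
M(J) = -15*J
x = 12
(13*M(X(-1, 4)))*x = (13*(-15*(-1)))*12 = (13*15)*12 = 195*12 = 2340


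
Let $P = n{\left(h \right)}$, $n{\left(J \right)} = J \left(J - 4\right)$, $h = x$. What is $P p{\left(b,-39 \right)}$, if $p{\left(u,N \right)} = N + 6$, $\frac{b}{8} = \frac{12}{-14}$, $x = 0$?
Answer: $0$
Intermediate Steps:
$b = - \frac{48}{7}$ ($b = 8 \frac{12}{-14} = 8 \cdot 12 \left(- \frac{1}{14}\right) = 8 \left(- \frac{6}{7}\right) = - \frac{48}{7} \approx -6.8571$)
$p{\left(u,N \right)} = 6 + N$
$h = 0$
$n{\left(J \right)} = J \left(-4 + J\right)$
$P = 0$ ($P = 0 \left(-4 + 0\right) = 0 \left(-4\right) = 0$)
$P p{\left(b,-39 \right)} = 0 \left(6 - 39\right) = 0 \left(-33\right) = 0$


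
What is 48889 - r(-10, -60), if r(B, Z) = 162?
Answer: 48727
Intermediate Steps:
48889 - r(-10, -60) = 48889 - 1*162 = 48889 - 162 = 48727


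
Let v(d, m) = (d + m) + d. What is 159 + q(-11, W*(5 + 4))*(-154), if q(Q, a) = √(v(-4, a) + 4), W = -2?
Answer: 159 - 154*I*√22 ≈ 159.0 - 722.32*I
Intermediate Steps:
v(d, m) = m + 2*d
q(Q, a) = √(-4 + a) (q(Q, a) = √((a + 2*(-4)) + 4) = √((a - 8) + 4) = √((-8 + a) + 4) = √(-4 + a))
159 + q(-11, W*(5 + 4))*(-154) = 159 + √(-4 - 2*(5 + 4))*(-154) = 159 + √(-4 - 2*9)*(-154) = 159 + √(-4 - 18)*(-154) = 159 + √(-22)*(-154) = 159 + (I*√22)*(-154) = 159 - 154*I*√22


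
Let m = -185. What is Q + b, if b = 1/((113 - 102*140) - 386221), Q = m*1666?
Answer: -123403585481/400388 ≈ -3.0821e+5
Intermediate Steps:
Q = -308210 (Q = -185*1666 = -308210)
b = -1/400388 (b = 1/((113 - 14280) - 386221) = 1/(-14167 - 386221) = 1/(-400388) = -1/400388 ≈ -2.4976e-6)
Q + b = -308210 - 1/400388 = -123403585481/400388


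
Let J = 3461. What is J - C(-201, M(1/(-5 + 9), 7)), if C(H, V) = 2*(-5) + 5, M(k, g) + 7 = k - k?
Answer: 3466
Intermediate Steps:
M(k, g) = -7 (M(k, g) = -7 + (k - k) = -7 + 0 = -7)
C(H, V) = -5 (C(H, V) = -10 + 5 = -5)
J - C(-201, M(1/(-5 + 9), 7)) = 3461 - 1*(-5) = 3461 + 5 = 3466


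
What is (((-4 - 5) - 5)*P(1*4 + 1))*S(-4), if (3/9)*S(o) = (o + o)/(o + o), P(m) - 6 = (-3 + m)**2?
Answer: -420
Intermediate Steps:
P(m) = 6 + (-3 + m)**2
S(o) = 3 (S(o) = 3*((o + o)/(o + o)) = 3*((2*o)/((2*o))) = 3*((2*o)*(1/(2*o))) = 3*1 = 3)
(((-4 - 5) - 5)*P(1*4 + 1))*S(-4) = (((-4 - 5) - 5)*(6 + (-3 + (1*4 + 1))**2))*3 = ((-9 - 5)*(6 + (-3 + (4 + 1))**2))*3 = -14*(6 + (-3 + 5)**2)*3 = -14*(6 + 2**2)*3 = -14*(6 + 4)*3 = -14*10*3 = -140*3 = -420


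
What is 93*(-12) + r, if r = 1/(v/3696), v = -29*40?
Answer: -162282/145 ≈ -1119.2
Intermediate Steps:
v = -1160
r = -462/145 (r = 1/(-1160/3696) = 1/(-1160*1/3696) = 1/(-145/462) = -462/145 ≈ -3.1862)
93*(-12) + r = 93*(-12) - 462/145 = -1116 - 462/145 = -162282/145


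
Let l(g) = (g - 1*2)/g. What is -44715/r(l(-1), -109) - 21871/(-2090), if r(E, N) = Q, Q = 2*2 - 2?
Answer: -23352652/1045 ≈ -22347.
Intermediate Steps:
l(g) = (-2 + g)/g (l(g) = (g - 2)/g = (-2 + g)/g)
Q = 2 (Q = 4 - 2 = 2)
r(E, N) = 2
-44715/r(l(-1), -109) - 21871/(-2090) = -44715/2 - 21871/(-2090) = -44715*½ - 21871*(-1/2090) = -44715/2 + 21871/2090 = -23352652/1045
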